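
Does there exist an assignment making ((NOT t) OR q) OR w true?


Search for a satisfying assignment over {q, t, w}.
Try q=F, t=F, w=F: the formula evaluates to T.
A satisfying assignment exists.

Satisfiable.


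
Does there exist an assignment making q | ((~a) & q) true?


Search for a satisfying assignment over {a, q}.
Try a=False, q=True: the formula evaluates to True.
A satisfying assignment exists.

Satisfiable.


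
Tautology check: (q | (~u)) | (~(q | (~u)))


Build the truth table over {q, u}:
q | u | φ
---------
False | False | True
True | False | True
False | True | True
True | True | True
Every row evaluates to true.

Yes, it is a tautology.


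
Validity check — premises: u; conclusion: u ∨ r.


This matches the form of disjunction introduction: the conclusion follows in every model of the premises.

Valid.


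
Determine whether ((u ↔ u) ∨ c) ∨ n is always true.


Build the truth table over {c, n, u}:
c | n | u | φ
-------------
F | F | F | T
T | F | F | T
F | T | F | T
T | T | F | T
F | F | T | T
T | F | T | T
F | T | T | T
T | T | T | T
Every row evaluates to true.

Yes, it is a tautology.


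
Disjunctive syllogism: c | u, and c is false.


Disjunctive syllogism: from (P ∨ Q) and ¬P, infer Q.
One disjunct, 'c', is ruled out; the other must hold.

u


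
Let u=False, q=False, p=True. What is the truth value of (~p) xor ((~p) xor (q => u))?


Substitute u=False, q=False, p=True:
~p = False
~p = False
q => u = False => False = True
(~p) xor (q => u) = False xor True = True
(~p) xor ((~p) xor (q => u)) = False xor True = True

True


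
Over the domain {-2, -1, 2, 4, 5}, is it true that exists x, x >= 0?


Evaluate the predicate on each element: -2:False, -1:False, 2:True, 4:True, 5:True.
Witness x = 2 satisfies the predicate.

True


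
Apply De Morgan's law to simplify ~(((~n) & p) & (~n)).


De Morgan: the negation of a conjunction is the disjunction of the negations.
Distribute ~ across &, flipping it to |, and negate each literal.

(n | (~p)) | n


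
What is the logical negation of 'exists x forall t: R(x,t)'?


Negation flips each quantifier (∀↔∃) and negates the inner predicate.
¬(exists x forall t: φ) = forall x exists t: ¬φ.

forall x exists t: ~(R(x,t))


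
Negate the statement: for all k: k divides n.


¬(for all x: φ) = there exists x: ¬φ, and ¬(there exists x: φ) = for all x: ¬φ.
Apply to the universal statement.

there exists k: NOT(k divides n)


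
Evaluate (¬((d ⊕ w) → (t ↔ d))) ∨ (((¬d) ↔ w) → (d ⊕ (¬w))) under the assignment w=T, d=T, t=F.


Substitute w=T, d=T, t=F:
d ⊕ w = T ⊕ T = F
t ↔ d = F ↔ T = F
(d ⊕ w) → (t ↔ d) = F → F = T
¬((d ⊕ w) → (t ↔ d)) = F
¬d = F
(¬d) ↔ w = F ↔ T = F
¬w = F
d ⊕ (¬w) = T ⊕ F = T
((¬d) ↔ w) → (d ⊕ (¬w)) = F → T = T
(¬((d ⊕ w) → (t ↔ d))) ∨ (((¬d) ↔ w) → (d ⊕ (¬w))) = F ∨ T = T

T


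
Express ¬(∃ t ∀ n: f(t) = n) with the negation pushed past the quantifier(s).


Negation flips each quantifier (∀↔∃) and negates the inner predicate.
¬(∃ t ∀ n: φ) = ∀ t ∃ n: ¬φ.

∀ t ∃ n: ¬(f(t) = n)


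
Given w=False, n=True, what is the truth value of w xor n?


Exclusive or is true when exactly one operand is true.
Substitute: w=False, n=True.
False xor True evaluates to True.

True


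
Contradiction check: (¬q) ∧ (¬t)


Truth table over {q, t}:
q | t | φ
---------
F | F | T
T | F | F
F | T | F
T | T | F
Satisfying assignment at row 1: q=F, t=F gives T.

No, it is not a contradiction.


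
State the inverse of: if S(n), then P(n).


The inverse of (P → Q) is (¬P → ¬Q). It is equivalent to the converse, not to the original.
Here P = 'S(n)' and Q = 'P(n)'.

If not (S(n)), then not (P(n)).


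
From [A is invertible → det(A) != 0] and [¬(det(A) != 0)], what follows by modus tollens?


Modus tollens: from (P → Q) and ¬Q, infer ¬P.
Q = 'det(A) != 0' is denied; since P → Q, P must also fail.

Not (A is invertible).


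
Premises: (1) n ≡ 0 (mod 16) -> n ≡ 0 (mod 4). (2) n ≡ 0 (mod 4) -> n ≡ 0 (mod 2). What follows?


Hypothetical syllogism: from (P → Q) and (Q → R), infer (P → R).
Chain the two implications through the shared middle term 'n ≡ 0 (mod 4)'.

n ≡ 0 (mod 16) -> n ≡ 0 (mod 2)


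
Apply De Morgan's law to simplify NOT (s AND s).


De Morgan: the negation of a conjunction is the disjunction of the negations.
Distribute NOT across AND, flipping it to OR, and negate each literal.

(NOT s) OR (NOT s)


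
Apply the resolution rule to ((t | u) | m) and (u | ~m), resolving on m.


The clauses contain complementary literals m and ~m.
Resolution eliminates this pair and disjoins the remaining literals (merging duplicates).

(t | u)


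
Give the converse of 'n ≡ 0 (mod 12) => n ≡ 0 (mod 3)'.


The converse of (P → Q) is (Q → P). It is not in general equivalent to the original.
Here P = 'n ≡ 0 (mod 12)' and Q = 'n ≡ 0 (mod 3)'.

If n ≡ 0 (mod 3), then n ≡ 0 (mod 12).


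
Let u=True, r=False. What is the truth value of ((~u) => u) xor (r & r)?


Substitute u=True, r=False:
~u = False
(~u) => u = False => True = True
r & r = False & False = False
((~u) => u) xor (r & r) = True xor False = True

True


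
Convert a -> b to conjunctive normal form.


Step 1: Rewrite a → b as ¬a ∨ b.

(NOT a) OR b


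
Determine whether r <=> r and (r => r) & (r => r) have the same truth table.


Compare truth tables:
r | φ | ψ
---------
False | True | True
True | True | True
The columns φ and ψ agree on every row.

Yes, they are logically equivalent.


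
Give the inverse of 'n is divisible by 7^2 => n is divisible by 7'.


The inverse of (P → Q) is (¬P → ¬Q). It is equivalent to the converse, not to the original.
Here P = 'n is divisible by 7^2' and Q = 'n is divisible by 7'.

If not (n is divisible by 7^2), then not (n is divisible by 7).


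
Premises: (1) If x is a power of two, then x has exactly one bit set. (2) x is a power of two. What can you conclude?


Modus ponens: from (P → Q) and P, infer Q.
P = 'x is a power of two' is asserted, and P → Q holds, so Q follows.

x has exactly one bit set.


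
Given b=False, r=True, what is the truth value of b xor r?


Exclusive or is true when exactly one operand is true.
Substitute: b=False, r=True.
False xor True evaluates to True.

True


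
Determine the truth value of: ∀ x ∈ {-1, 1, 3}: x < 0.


Evaluate the predicate on each element: -1:T, 1:F, 3:F.
Counterexample x = 1 fails the predicate.

F


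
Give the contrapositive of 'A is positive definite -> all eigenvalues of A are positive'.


The contrapositive of (P → Q) is (¬Q → ¬P); it is logically equivalent to the original.
Here P = 'A is positive definite' and Q = 'all eigenvalues of A are positive'.

If not (all eigenvalues of A are positive), then not (A is positive definite).


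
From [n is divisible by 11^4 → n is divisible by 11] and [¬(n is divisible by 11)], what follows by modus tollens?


Modus tollens: from (P → Q) and ¬Q, infer ¬P.
Q = 'n is divisible by 11' is denied; since P → Q, P must also fail.

Not (n is divisible by 11^4).


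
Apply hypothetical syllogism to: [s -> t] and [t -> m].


Hypothetical syllogism: from (P → Q) and (Q → R), infer (P → R).
Chain the two implications through the shared middle term 't'.

s -> m


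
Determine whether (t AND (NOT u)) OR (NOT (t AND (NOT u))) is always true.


Build the truth table over {t, u}:
t | u | φ
---------
F | F | T
T | F | T
F | T | T
T | T | T
Every row evaluates to true.

Yes, it is a tautology.


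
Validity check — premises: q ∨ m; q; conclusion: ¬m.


This is affirming a disjunct (fallacy). There exist truth assignments where the premises are all true but the conclusion is false.

Invalid.


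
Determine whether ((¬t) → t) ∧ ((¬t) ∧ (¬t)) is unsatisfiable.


Truth table over {t}:
t | φ
-----
F | F
T | F
Every row is false.

Yes, it is a contradiction.


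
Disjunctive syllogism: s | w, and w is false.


Disjunctive syllogism: from (P ∨ Q) and ¬P, infer Q.
One disjunct, 'w', is ruled out; the other must hold.

s


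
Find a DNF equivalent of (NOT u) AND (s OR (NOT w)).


Step 1: Distribute ∧ over ∨: (¬u) ∧ (s ∨ (¬w)) = ((¬u) ∧ s) ∨ ((¬u) ∧ (¬w)).

((NOT u) AND s) OR ((NOT u) AND (NOT w))


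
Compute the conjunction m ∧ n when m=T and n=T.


Conjunction is true only when both operands are true.
Substitute: m=T, n=T.
T ∧ T evaluates to T.

T


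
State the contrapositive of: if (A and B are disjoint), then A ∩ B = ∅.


The contrapositive of (P → Q) is (¬Q → ¬P); it is logically equivalent to the original.
Here P = '(A and B are disjoint)' and Q = 'A ∩ B = ∅'.

If not (A ∩ B = ∅), then not ((A and B are disjoint)).


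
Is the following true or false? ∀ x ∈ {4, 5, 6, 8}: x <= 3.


Evaluate the predicate on each element: 4:F, 5:F, 6:F, 8:F.
Counterexample x = 4 fails the predicate.

F


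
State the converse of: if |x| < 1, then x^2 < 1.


The converse of (P → Q) is (Q → P). It is not in general equivalent to the original.
Here P = '|x| < 1' and Q = 'x^2 < 1'.

If x^2 < 1, then |x| < 1.


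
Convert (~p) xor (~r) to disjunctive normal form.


Step 1: (¬p) ⊕ (¬r) is true exactly when they disagree: ((¬p) ∧ ¬(¬r)) ∨ (¬(¬p) ∧ (¬r)).
Step 2: Eliminate any double negations (¬¬X = X).

((~p) & r) | (p & (~r))


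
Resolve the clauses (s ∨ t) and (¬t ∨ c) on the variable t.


The clauses contain complementary literals t and ¬t.
Resolution eliminates this pair and disjoins the remaining literals (merging duplicates).

(s ∨ c)


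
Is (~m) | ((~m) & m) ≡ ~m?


Compare truth tables:
m | φ | ψ
---------
False | True | True
True | False | False
The columns φ and ψ agree on every row.

Yes, they are logically equivalent.


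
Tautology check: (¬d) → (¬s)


Build the truth table over {d, s}:
d | s | φ
---------
F | F | T
T | F | T
F | T | F
T | T | T
Counterexample at row 3: with d=F, s=T, the formula is F.

No, it is not a tautology.


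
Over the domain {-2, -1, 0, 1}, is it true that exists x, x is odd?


Evaluate the predicate on each element: -2:False, -1:True, 0:False, 1:True.
Witness x = -1 satisfies the predicate.

True


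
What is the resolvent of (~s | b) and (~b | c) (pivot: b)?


The clauses contain complementary literals b and ~b.
Resolution eliminates this pair and disjoins the remaining literals (merging duplicates).

(~s | c)


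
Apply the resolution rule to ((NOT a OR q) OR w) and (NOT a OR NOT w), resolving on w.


The clauses contain complementary literals w and NOTw.
Resolution eliminates this pair and disjoins the remaining literals (merging duplicates).

(NOT a OR q)


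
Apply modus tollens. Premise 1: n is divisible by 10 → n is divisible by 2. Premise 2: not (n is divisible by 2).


Modus tollens: from (P → Q) and ¬Q, infer ¬P.
Q = 'n is divisible by 2' is denied; since P → Q, P must also fail.

Not (n is divisible by 10).


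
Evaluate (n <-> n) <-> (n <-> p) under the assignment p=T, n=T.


Substitute p=T, n=T:
n <-> n = T <-> T = T
n <-> p = T <-> T = T
(n <-> n) <-> (n <-> p) = T <-> T = T

T


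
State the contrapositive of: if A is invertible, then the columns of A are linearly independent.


The contrapositive of (P → Q) is (¬Q → ¬P); it is logically equivalent to the original.
Here P = 'A is invertible' and Q = 'the columns of A are linearly independent'.

If not (the columns of A are linearly independent), then not (A is invertible).


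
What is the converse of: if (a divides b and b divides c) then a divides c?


The converse of (P → Q) is (Q → P). It is not in general equivalent to the original.
Here P = '(a divides b and b divides c)' and Q = 'a divides c'.

If a divides c, then (a divides b and b divides c).


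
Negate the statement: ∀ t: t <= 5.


¬(∀ x: φ) = ∃ x: ¬φ, and ¬(∃ x: φ) = ∀ x: ¬φ.
Apply to the universal statement.

∃ t: ¬(t <= 5)


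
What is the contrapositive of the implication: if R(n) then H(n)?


The contrapositive of (P → Q) is (¬Q → ¬P); it is logically equivalent to the original.
Here P = 'R(n)' and Q = 'H(n)'.

If not (H(n)), then not (R(n)).


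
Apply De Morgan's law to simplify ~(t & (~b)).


De Morgan: the negation of a conjunction is the disjunction of the negations.
Distribute ~ across &, flipping it to |, and negate each literal.

(~t) | b


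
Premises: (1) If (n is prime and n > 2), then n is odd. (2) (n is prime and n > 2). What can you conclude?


Modus ponens: from (P → Q) and P, infer Q.
P = '(n is prime and n > 2)' is asserted, and P → Q holds, so Q follows.

n is odd.


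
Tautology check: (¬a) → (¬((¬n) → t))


Build the truth table over {a, n, t}:
a | n | t | φ
-------------
F | F | F | T
T | F | F | T
F | T | F | F
T | T | F | T
F | F | T | F
T | F | T | T
F | T | T | F
T | T | T | T
Counterexample at row 3: with a=F, n=T, t=F, the formula is F.

No, it is not a tautology.


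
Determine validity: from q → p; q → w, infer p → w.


This is (no valid rule). There exist truth assignments where the premises are all true but the conclusion is false.

Invalid.


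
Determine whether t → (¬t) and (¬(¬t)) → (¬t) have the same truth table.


Compare truth tables:
t | φ | ψ
---------
F | T | T
T | F | F
The columns φ and ψ agree on every row.

Yes, they are logically equivalent.


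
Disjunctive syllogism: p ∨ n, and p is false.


Disjunctive syllogism: from (P ∨ Q) and ¬P, infer Q.
One disjunct, 'p', is ruled out; the other must hold.

n


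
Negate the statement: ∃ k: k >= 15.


¬(∀ x: φ) = ∃ x: ¬φ, and ¬(∃ x: φ) = ∀ x: ¬φ.
Apply to the existential statement.

∀ k: ¬(k >= 15)


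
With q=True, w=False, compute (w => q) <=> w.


Substitute q=True, w=False:
w => q = False => True = True
(w => q) <=> w = True <=> False = False

False


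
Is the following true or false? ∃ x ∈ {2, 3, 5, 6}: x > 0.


Evaluate the predicate on each element: 2:T, 3:T, 5:T, 6:T.
Witness x = 2 satisfies the predicate.

T


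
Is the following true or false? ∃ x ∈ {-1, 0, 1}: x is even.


Evaluate the predicate on each element: -1:F, 0:T, 1:F.
Witness x = 0 satisfies the predicate.

T


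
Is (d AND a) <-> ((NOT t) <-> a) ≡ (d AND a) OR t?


Compare truth tables:
a | d | t | φ | ψ
-----------------
F | F | F | T | F
T | F | F | F | F
F | T | F | T | F
T | T | F | T | T
F | F | T | F | T
T | F | T | T | T
F | T | T | F | T
T | T | T | F | T
They differ at row 1 (a=F, d=F, t=F): φ=T but ψ=F.

No, they are not logically equivalent.


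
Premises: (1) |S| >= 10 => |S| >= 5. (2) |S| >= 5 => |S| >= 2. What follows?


Hypothetical syllogism: from (P → Q) and (Q → R), infer (P → R).
Chain the two implications through the shared middle term '|S| >= 5'.

|S| >= 10 => |S| >= 2


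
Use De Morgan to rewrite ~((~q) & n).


De Morgan: the negation of a conjunction is the disjunction of the negations.
Distribute ~ across &, flipping it to |, and negate each literal.

q | (~n)


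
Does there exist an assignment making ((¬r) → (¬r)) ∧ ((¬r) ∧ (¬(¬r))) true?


Check all 2 assignments over {r}:
r | φ
-----
F | F
T | F
No assignment makes the formula true.

Unsatisfiable.


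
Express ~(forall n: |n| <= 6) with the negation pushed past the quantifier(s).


¬(forall x: φ) = exists x: ¬φ, and ¬(exists x: φ) = forall x: ¬φ.
Apply to the universal statement.

exists n: ~(|n| <= 6)


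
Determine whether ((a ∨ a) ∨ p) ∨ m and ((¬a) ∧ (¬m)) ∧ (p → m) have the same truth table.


Compare truth tables:
a | m | p | φ | ψ
-----------------
F | F | F | F | T
T | F | F | T | F
F | T | F | T | F
T | T | F | T | F
F | F | T | T | F
T | F | T | T | F
F | T | T | T | F
T | T | T | T | F
They differ at row 1 (a=F, m=F, p=F): φ=F but ψ=T.

No, they are not logically equivalent.


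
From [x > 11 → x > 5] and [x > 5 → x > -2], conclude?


Hypothetical syllogism: from (P → Q) and (Q → R), infer (P → R).
Chain the two implications through the shared middle term 'x > 5'.

x > 11 → x > -2


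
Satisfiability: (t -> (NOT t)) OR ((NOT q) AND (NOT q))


Search for a satisfying assignment over {q, t}.
Try q=F, t=F: the formula evaluates to T.
A satisfying assignment exists.

Satisfiable.


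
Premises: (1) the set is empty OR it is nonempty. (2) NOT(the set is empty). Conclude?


Disjunctive syllogism: from (P ∨ Q) and ¬P, infer Q.
One disjunct, 'the set is empty', is ruled out; the other must hold.

it is nonempty


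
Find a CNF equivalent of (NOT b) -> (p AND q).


Step 1: Rewrite (¬b) → (p ∧ q) as ¬(¬b) ∨ (p ∧ q).
Step 2: Distribute ∨ over ∧.
Step 3: Eliminate any double negations (¬¬X = X).

(b OR p) AND (b OR q)


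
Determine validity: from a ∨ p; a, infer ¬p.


This is affirming a disjunct (fallacy). There exist truth assignments where the premises are all true but the conclusion is false.

Invalid.


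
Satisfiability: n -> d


Search for a satisfying assignment over {d, n}.
Try d=F, n=F: the formula evaluates to T.
A satisfying assignment exists.

Satisfiable.


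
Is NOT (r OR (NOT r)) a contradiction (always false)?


Truth table over {r}:
r | φ
-----
F | F
T | F
Every row is false.

Yes, it is a contradiction.


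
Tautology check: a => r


Build the truth table over {a, r}:
a | r | φ
---------
False | False | True
True | False | False
False | True | True
True | True | True
Counterexample at row 2: with a=True, r=False, the formula is False.

No, it is not a tautology.


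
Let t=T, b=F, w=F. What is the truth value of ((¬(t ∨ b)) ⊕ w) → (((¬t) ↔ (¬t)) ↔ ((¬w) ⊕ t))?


Substitute t=T, b=F, w=F:
t ∨ b = T ∨ F = T
¬(t ∨ b) = F
(¬(t ∨ b)) ⊕ w = F ⊕ F = F
¬t = F
¬t = F
(¬t) ↔ (¬t) = F ↔ F = T
¬w = T
(¬w) ⊕ t = T ⊕ T = F
((¬t) ↔ (¬t)) ↔ ((¬w) ⊕ t) = T ↔ F = F
((¬(t ∨ b)) ⊕ w) → (((¬t) ↔ (¬t)) ↔ ((¬w) ⊕ t)) = F → F = T

T


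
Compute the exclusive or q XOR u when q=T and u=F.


Exclusive or is true when exactly one operand is true.
Substitute: q=T, u=F.
T XOR F evaluates to T.

T


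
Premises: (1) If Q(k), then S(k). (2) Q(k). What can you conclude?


Modus ponens: from (P → Q) and P, infer Q.
P = 'Q(k)' is asserted, and P → Q holds, so Q follows.

S(k).


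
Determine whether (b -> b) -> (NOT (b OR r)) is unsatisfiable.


Truth table over {b, r}:
b | r | φ
---------
F | F | T
T | F | F
F | T | F
T | T | F
Satisfying assignment at row 1: b=F, r=F gives T.

No, it is not a contradiction.


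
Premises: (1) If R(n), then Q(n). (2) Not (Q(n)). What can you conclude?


Modus tollens: from (P → Q) and ¬Q, infer ¬P.
Q = 'Q(n)' is denied; since P → Q, P must also fail.

Not (R(n)).


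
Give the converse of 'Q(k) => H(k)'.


The converse of (P → Q) is (Q → P). It is not in general equivalent to the original.
Here P = 'Q(k)' and Q = 'H(k)'.

If H(k), then Q(k).


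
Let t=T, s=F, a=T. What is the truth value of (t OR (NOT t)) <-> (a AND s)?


Substitute t=T, s=F, a=T:
NOT t = F
t OR (NOT t) = T OR F = T
a AND s = T AND F = F
(t OR (NOT t)) <-> (a AND s) = T <-> F = F

F


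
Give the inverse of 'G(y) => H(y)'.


The inverse of (P → Q) is (¬P → ¬Q). It is equivalent to the converse, not to the original.
Here P = 'G(y)' and Q = 'H(y)'.

If not (G(y)), then not (H(y)).


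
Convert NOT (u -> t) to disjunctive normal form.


Step 1: Rewrite implication then negate: ¬(¬u ∨ t) = u ∧ ¬t.

u AND (NOT t)


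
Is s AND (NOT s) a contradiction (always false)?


Truth table over {s}:
s | φ
-----
F | F
T | F
Every row is false.

Yes, it is a contradiction.


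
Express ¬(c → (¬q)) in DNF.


Step 1: Rewrite implication then negate: ¬(¬c ∨ (¬q)) = c ∧ ¬(¬q).
Step 2: Eliminate any double negations (¬¬X = X).

c ∧ q


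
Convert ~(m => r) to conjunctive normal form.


Step 1: Rewrite m → r as ¬m ∨ r.
Step 2: Negate: ¬(¬m ∨ r) = m ∧ ¬r (De Morgan + double negation).

m & (~r)


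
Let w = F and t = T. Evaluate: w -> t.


Implication is false only when antecedent is true and consequent is false.
Substitute: w=F, t=T.
F -> T evaluates to T.

T


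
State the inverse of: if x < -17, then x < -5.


The inverse of (P → Q) is (¬P → ¬Q). It is equivalent to the converse, not to the original.
Here P = 'x < -17' and Q = 'x < -5'.

If not (x < -17), then not (x < -5).


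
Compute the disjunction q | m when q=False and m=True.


Disjunction is false only when both operands are false.
Substitute: q=False, m=True.
False | True evaluates to True.

True


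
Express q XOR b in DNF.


Step 1: q ⊕ b is true exactly when they disagree: (q ∧ ¬b) ∨ (¬q ∧ b).

(q AND (NOT b)) OR ((NOT q) AND b)


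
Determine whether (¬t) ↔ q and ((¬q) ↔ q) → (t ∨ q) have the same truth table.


Compare truth tables:
q | t | φ | ψ
-------------
F | F | F | T
T | F | T | T
F | T | T | T
T | T | F | T
They differ at row 1 (q=F, t=F): φ=F but ψ=T.

No, they are not logically equivalent.


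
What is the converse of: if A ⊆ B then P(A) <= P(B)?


The converse of (P → Q) is (Q → P). It is not in general equivalent to the original.
Here P = 'A ⊆ B' and Q = 'P(A) <= P(B)'.

If P(A) <= P(B), then A ⊆ B.


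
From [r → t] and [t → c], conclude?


Hypothetical syllogism: from (P → Q) and (Q → R), infer (P → R).
Chain the two implications through the shared middle term 't'.

r → c


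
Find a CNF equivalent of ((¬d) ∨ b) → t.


Step 1: Rewrite as ¬((¬d) ∨ b) ∨ t = (¬(¬d) ∧ ¬b) ∨ t.
Step 2: Distribute ∨ over ∧.
Step 3: Eliminate any double negations (¬¬X = X).

(d ∨ t) ∧ ((¬b) ∨ t)


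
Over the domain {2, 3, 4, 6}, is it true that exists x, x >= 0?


Evaluate the predicate on each element: 2:True, 3:True, 4:True, 6:True.
Witness x = 2 satisfies the predicate.

True


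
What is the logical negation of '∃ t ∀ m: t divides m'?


Negation flips each quantifier (∀↔∃) and negates the inner predicate.
¬(∃ t ∀ m: φ) = ∀ t ∃ m: ¬φ.

∀ t ∃ m: ¬(t divides m)


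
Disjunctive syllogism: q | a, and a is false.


Disjunctive syllogism: from (P ∨ Q) and ¬P, infer Q.
One disjunct, 'a', is ruled out; the other must hold.

q


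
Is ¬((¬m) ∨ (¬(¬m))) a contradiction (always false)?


Truth table over {m}:
m | φ
-----
F | F
T | F
Every row is false.

Yes, it is a contradiction.


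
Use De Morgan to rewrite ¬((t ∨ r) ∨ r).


De Morgan: the negation of a disjunction is the conjunction of the negations.
Distribute ¬ across ∨, flipping it to ∧, and negate each literal.

((¬t) ∧ (¬r)) ∧ (¬r)


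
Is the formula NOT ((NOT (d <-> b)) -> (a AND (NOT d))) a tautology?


Build the truth table over {a, b, d}:
a | b | d | φ
-------------
F | F | F | F
T | F | F | F
F | T | F | T
T | T | F | F
F | F | T | T
T | F | T | T
F | T | T | F
T | T | T | F
Counterexample at row 1: with a=F, b=F, d=F, the formula is F.

No, it is not a tautology.


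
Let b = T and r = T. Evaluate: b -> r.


Implication is false only when antecedent is true and consequent is false.
Substitute: b=T, r=T.
T -> T evaluates to T.

T


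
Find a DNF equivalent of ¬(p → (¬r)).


Step 1: Rewrite implication then negate: ¬(¬p ∨ (¬r)) = p ∧ ¬(¬r).
Step 2: Eliminate any double negations (¬¬X = X).

p ∧ r


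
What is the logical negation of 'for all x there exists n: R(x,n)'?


Negation flips each quantifier (∀↔∃) and negates the inner predicate.
¬(for all x there exists n: φ) = there exists x for all n: ¬φ.

there exists x for all n: NOT(R(x,n))


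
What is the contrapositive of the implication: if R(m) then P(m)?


The contrapositive of (P → Q) is (¬Q → ¬P); it is logically equivalent to the original.
Here P = 'R(m)' and Q = 'P(m)'.

If not (P(m)), then not (R(m)).


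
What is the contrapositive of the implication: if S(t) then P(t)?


The contrapositive of (P → Q) is (¬Q → ¬P); it is logically equivalent to the original.
Here P = 'S(t)' and Q = 'P(t)'.

If not (P(t)), then not (S(t)).


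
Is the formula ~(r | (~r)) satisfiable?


Check all 2 assignments over {r}:
r | φ
-----
False | False
True | False
No assignment makes the formula true.

Unsatisfiable.


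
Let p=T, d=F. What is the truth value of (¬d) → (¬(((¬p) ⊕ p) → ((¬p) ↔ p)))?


Substitute p=T, d=F:
¬d = T
¬p = F
(¬p) ⊕ p = F ⊕ T = T
¬p = F
(¬p) ↔ p = F ↔ T = F
((¬p) ⊕ p) → ((¬p) ↔ p) = T → F = F
¬(((¬p) ⊕ p) → ((¬p) ↔ p)) = T
(¬d) → (¬(((¬p) ⊕ p) → ((¬p) ↔ p))) = T → T = T

T


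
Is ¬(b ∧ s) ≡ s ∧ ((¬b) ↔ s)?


Compare truth tables:
b | s | φ | ψ
-------------
F | F | T | F
T | F | T | F
F | T | T | T
T | T | F | F
They differ at row 1 (b=F, s=F): φ=T but ψ=F.

No, they are not logically equivalent.


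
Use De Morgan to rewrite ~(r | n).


De Morgan: the negation of a disjunction is the conjunction of the negations.
Distribute ~ across |, flipping it to &, and negate each literal.

(~r) & (~n)


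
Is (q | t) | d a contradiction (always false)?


Truth table over {d, q, t}:
d | q | t | φ
-------------
False | False | False | False
True | False | False | True
False | True | False | True
True | True | False | True
False | False | True | True
True | False | True | True
False | True | True | True
True | True | True | True
Satisfying assignment at row 2: d=True, q=False, t=False gives True.

No, it is not a contradiction.


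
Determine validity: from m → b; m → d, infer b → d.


This is (no valid rule). There exist truth assignments where the premises are all true but the conclusion is false.

Invalid.


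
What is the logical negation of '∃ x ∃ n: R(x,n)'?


Negation flips each quantifier (∀↔∃) and negates the inner predicate.
¬(∃ x ∃ n: φ) = ∀ x ∀ n: ¬φ.

∀ x ∀ n: ¬(R(x,n))


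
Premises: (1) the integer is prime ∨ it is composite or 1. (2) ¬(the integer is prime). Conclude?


Disjunctive syllogism: from (P ∨ Q) and ¬P, infer Q.
One disjunct, 'the integer is prime', is ruled out; the other must hold.

it is composite or 1


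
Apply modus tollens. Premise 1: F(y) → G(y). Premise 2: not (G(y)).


Modus tollens: from (P → Q) and ¬Q, infer ¬P.
Q = 'G(y)' is denied; since P → Q, P must also fail.

Not (F(y)).


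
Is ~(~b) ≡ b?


Compare truth tables:
b | φ | ψ
---------
False | False | False
True | True | True
The columns φ and ψ agree on every row.

Yes, they are logically equivalent.


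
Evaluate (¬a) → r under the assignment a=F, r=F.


Substitute a=F, r=F:
¬a = T
(¬a) → r = T → F = F

F


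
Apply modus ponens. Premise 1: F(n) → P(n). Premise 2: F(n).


Modus ponens: from (P → Q) and P, infer Q.
P = 'F(n)' is asserted, and P → Q holds, so Q follows.

P(n).


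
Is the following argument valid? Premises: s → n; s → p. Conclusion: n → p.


This is (no valid rule). There exist truth assignments where the premises are all true but the conclusion is false.

Invalid.


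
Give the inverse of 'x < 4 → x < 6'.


The inverse of (P → Q) is (¬P → ¬Q). It is equivalent to the converse, not to the original.
Here P = 'x < 4' and Q = 'x < 6'.

If not (x < 4), then not (x < 6).


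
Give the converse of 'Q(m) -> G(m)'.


The converse of (P → Q) is (Q → P). It is not in general equivalent to the original.
Here P = 'Q(m)' and Q = 'G(m)'.

If G(m), then Q(m).


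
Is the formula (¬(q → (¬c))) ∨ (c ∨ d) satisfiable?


Search for a satisfying assignment over {c, d, q}.
Try c=T, d=F, q=F: the formula evaluates to T.
A satisfying assignment exists.

Satisfiable.


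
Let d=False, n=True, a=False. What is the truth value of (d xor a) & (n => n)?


Substitute d=False, n=True, a=False:
d xor a = False xor False = False
n => n = True => True = True
(d xor a) & (n => n) = False & True = False

False


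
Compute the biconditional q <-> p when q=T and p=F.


Biconditional is true when both operands have the same truth value.
Substitute: q=T, p=F.
T <-> F evaluates to F.

F


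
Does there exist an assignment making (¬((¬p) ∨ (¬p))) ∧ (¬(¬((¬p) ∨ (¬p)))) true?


Check all 2 assignments over {p}:
p | φ
-----
F | F
T | F
No assignment makes the formula true.

Unsatisfiable.


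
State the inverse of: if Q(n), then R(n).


The inverse of (P → Q) is (¬P → ¬Q). It is equivalent to the converse, not to the original.
Here P = 'Q(n)' and Q = 'R(n)'.

If not (Q(n)), then not (R(n)).


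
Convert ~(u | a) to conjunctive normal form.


Step 1: Apply De Morgan: ¬(u ∨ a) = ¬u ∧ ¬a.

(~u) & (~a)


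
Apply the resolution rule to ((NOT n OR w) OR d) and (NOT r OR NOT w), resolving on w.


The clauses contain complementary literals w and NOTw.
Resolution eliminates this pair and disjoins the remaining literals (merging duplicates).

((d OR NOT n) OR NOT r)


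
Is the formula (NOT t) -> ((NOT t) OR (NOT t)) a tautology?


Build the truth table over {t}:
t | φ
-----
F | T
T | T
Every row evaluates to true.

Yes, it is a tautology.


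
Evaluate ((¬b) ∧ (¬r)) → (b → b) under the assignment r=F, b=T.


Substitute r=F, b=T:
¬b = F
¬r = T
(¬b) ∧ (¬r) = F ∧ T = F
b → b = T → T = T
((¬b) ∧ (¬r)) → (b → b) = F → T = T

T


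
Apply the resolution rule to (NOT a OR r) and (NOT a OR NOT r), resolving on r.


The clauses contain complementary literals r and NOTr.
Resolution eliminates this pair and disjoins the remaining literals (merging duplicates).

NOT a


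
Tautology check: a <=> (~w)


Build the truth table over {a, w}:
a | w | φ
---------
False | False | False
True | False | True
False | True | True
True | True | False
Counterexample at row 1: with a=False, w=False, the formula is False.

No, it is not a tautology.


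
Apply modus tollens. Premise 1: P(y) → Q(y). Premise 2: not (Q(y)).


Modus tollens: from (P → Q) and ¬Q, infer ¬P.
Q = 'Q(y)' is denied; since P → Q, P must also fail.

Not (P(y)).


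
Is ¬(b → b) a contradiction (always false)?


Truth table over {b}:
b | φ
-----
F | F
T | F
Every row is false.

Yes, it is a contradiction.


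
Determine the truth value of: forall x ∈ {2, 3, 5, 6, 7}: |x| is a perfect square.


Evaluate the predicate on each element: 2:False, 3:False, 5:False, 6:False, 7:False.
Counterexample x = 2 fails the predicate.

False


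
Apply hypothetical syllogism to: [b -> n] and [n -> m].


Hypothetical syllogism: from (P → Q) and (Q → R), infer (P → R).
Chain the two implications through the shared middle term 'n'.

b -> m


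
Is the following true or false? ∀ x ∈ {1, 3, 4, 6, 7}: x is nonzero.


Evaluate the predicate on each element: 1:T, 3:T, 4:T, 6:T, 7:T.
Every element satisfies the predicate.

T


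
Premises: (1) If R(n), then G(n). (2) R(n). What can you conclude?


Modus ponens: from (P → Q) and P, infer Q.
P = 'R(n)' is asserted, and P → Q holds, so Q follows.

G(n).


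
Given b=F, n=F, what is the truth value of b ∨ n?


Disjunction is false only when both operands are false.
Substitute: b=F, n=F.
F ∨ F evaluates to F.

F


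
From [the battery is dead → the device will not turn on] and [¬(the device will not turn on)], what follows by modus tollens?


Modus tollens: from (P → Q) and ¬Q, infer ¬P.
Q = 'the device will not turn on' is denied; since P → Q, P must also fail.

Not (the battery is dead).


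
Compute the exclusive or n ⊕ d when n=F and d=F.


Exclusive or is true when exactly one operand is true.
Substitute: n=F, d=F.
F ⊕ F evaluates to F.

F


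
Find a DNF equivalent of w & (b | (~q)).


Step 1: Distribute ∧ over ∨: w ∧ (b ∨ (¬q)) = (w ∧ b) ∨ (w ∧ (¬q)).

(w & b) | (w & (~q))


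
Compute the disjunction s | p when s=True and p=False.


Disjunction is false only when both operands are false.
Substitute: s=True, p=False.
True | False evaluates to True.

True


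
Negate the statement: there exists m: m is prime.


¬(for all x: φ) = there exists x: ¬φ, and ¬(there exists x: φ) = for all x: ¬φ.
Apply to the existential statement.

for all m: NOT(m is prime)


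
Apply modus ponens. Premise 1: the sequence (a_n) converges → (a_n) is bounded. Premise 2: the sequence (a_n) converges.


Modus ponens: from (P → Q) and P, infer Q.
P = 'the sequence (a_n) converges' is asserted, and P → Q holds, so Q follows.

(a_n) is bounded.


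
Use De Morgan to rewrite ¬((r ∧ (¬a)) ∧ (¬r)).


De Morgan: the negation of a conjunction is the disjunction of the negations.
Distribute ¬ across ∧, flipping it to ∨, and negate each literal.

((¬r) ∨ a) ∨ r


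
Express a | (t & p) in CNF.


Step 1: Distribute ∨ over ∧: a ∨ (t ∧ p) = (a ∨ t) ∧ (a ∨ p).

(a | t) & (a | p)


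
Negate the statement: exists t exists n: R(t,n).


Negation flips each quantifier (∀↔∃) and negates the inner predicate.
¬(exists t exists n: φ) = forall t forall n: ¬φ.

forall t forall n: ~(R(t,n))


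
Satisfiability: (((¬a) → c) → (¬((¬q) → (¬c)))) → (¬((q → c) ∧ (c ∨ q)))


Search for a satisfying assignment over {a, c, q}.
Try a=F, c=F, q=F: the formula evaluates to T.
A satisfying assignment exists.

Satisfiable.


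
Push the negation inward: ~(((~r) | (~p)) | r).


De Morgan: the negation of a disjunction is the conjunction of the negations.
Distribute ~ across |, flipping it to &, and negate each literal.

(r & p) & (~r)


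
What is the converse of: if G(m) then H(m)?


The converse of (P → Q) is (Q → P). It is not in general equivalent to the original.
Here P = 'G(m)' and Q = 'H(m)'.

If H(m), then G(m).


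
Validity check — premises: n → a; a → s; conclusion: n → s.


This matches the form of hypothetical syllogism: the conclusion follows in every model of the premises.

Valid.


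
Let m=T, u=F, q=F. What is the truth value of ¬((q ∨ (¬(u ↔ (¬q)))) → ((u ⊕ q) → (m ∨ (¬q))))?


Substitute m=T, u=F, q=F:
¬q = T
u ↔ (¬q) = F ↔ T = F
¬(u ↔ (¬q)) = T
q ∨ (¬(u ↔ (¬q))) = F ∨ T = T
u ⊕ q = F ⊕ F = F
¬q = T
m ∨ (¬q) = T ∨ T = T
(u ⊕ q) → (m ∨ (¬q)) = F → T = T
(q ∨ (¬(u ↔ (¬q)))) → ((u ⊕ q) → (m ∨ (¬q))) = T → T = T
¬((q ∨ (¬(u ↔ (¬q)))) → ((u ⊕ q) → (m ∨ (¬q)))) = F

F


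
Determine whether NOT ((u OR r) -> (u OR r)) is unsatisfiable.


Truth table over {r, u}:
r | u | φ
---------
F | F | F
T | F | F
F | T | F
T | T | F
Every row is false.

Yes, it is a contradiction.


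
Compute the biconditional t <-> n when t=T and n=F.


Biconditional is true when both operands have the same truth value.
Substitute: t=T, n=F.
T <-> F evaluates to F.

F


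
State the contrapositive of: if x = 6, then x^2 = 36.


The contrapositive of (P → Q) is (¬Q → ¬P); it is logically equivalent to the original.
Here P = 'x = 6' and Q = 'x^2 = 36'.

If not (x^2 = 36), then not (x = 6).


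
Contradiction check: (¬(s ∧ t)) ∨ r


Truth table over {r, s, t}:
r | s | t | φ
-------------
F | F | F | T
T | F | F | T
F | T | F | T
T | T | F | T
F | F | T | T
T | F | T | T
F | T | T | F
T | T | T | T
Satisfying assignment at row 1: r=F, s=F, t=F gives T.

No, it is not a contradiction.


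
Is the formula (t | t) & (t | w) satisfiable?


Search for a satisfying assignment over {t, w}.
Try t=True, w=False: the formula evaluates to True.
A satisfying assignment exists.

Satisfiable.


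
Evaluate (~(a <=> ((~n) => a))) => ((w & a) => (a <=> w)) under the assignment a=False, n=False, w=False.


Substitute a=False, n=False, w=False:
~n = True
(~n) => a = True => False = False
a <=> ((~n) => a) = False <=> False = True
~(a <=> ((~n) => a)) = False
w & a = False & False = False
a <=> w = False <=> False = True
(w & a) => (a <=> w) = False => True = True
(~(a <=> ((~n) => a))) => ((w & a) => (a <=> w)) = False => True = True

True


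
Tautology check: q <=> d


Build the truth table over {d, q}:
d | q | φ
---------
False | False | True
True | False | False
False | True | False
True | True | True
Counterexample at row 2: with d=True, q=False, the formula is False.

No, it is not a tautology.


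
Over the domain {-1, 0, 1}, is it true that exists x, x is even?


Evaluate the predicate on each element: -1:False, 0:True, 1:False.
Witness x = 0 satisfies the predicate.

True


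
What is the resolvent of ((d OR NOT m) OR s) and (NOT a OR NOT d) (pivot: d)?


The clauses contain complementary literals d and NOTd.
Resolution eliminates this pair and disjoins the remaining literals (merging duplicates).

((NOT m OR s) OR NOT a)


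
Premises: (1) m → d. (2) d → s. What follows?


Hypothetical syllogism: from (P → Q) and (Q → R), infer (P → R).
Chain the two implications through the shared middle term 'd'.

m → s


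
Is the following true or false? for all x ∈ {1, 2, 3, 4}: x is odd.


Evaluate the predicate on each element: 1:T, 2:F, 3:T, 4:F.
Counterexample x = 2 fails the predicate.

F


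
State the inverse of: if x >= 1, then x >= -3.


The inverse of (P → Q) is (¬P → ¬Q). It is equivalent to the converse, not to the original.
Here P = 'x >= 1' and Q = 'x >= -3'.

If not (x >= 1), then not (x >= -3).


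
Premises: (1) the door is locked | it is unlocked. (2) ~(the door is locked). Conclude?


Disjunctive syllogism: from (P ∨ Q) and ¬P, infer Q.
One disjunct, 'the door is locked', is ruled out; the other must hold.

it is unlocked


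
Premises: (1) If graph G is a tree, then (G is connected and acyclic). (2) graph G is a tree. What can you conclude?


Modus ponens: from (P → Q) and P, infer Q.
P = 'graph G is a tree' is asserted, and P → Q holds, so Q follows.

(G is connected and acyclic).


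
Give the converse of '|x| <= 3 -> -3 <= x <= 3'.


The converse of (P → Q) is (Q → P). It is not in general equivalent to the original.
Here P = '|x| <= 3' and Q = '-3 <= x <= 3'.

If -3 <= x <= 3, then |x| <= 3.


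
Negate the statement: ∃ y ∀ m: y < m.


Negation flips each quantifier (∀↔∃) and negates the inner predicate.
¬(∃ y ∀ m: φ) = ∀ y ∃ m: ¬φ.

∀ y ∃ m: ¬(y < m)


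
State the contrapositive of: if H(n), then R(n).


The contrapositive of (P → Q) is (¬Q → ¬P); it is logically equivalent to the original.
Here P = 'H(n)' and Q = 'R(n)'.

If not (R(n)), then not (H(n)).


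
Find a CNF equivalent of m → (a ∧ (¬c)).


Step 1: Rewrite m → (a ∧ (¬c)) as ¬m ∨ (a ∧ (¬c)).
Step 2: Distribute ∨ over ∧.

((¬m) ∨ a) ∧ ((¬m) ∨ (¬c))


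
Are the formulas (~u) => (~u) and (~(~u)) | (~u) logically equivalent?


Compare truth tables:
u | φ | ψ
---------
False | True | True
True | True | True
The columns φ and ψ agree on every row.

Yes, they are logically equivalent.


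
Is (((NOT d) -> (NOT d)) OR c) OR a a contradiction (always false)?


Truth table over {a, c, d}:
a | c | d | φ
-------------
F | F | F | T
T | F | F | T
F | T | F | T
T | T | F | T
F | F | T | T
T | F | T | T
F | T | T | T
T | T | T | T
Satisfying assignment at row 1: a=F, c=F, d=F gives T.

No, it is not a contradiction.
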